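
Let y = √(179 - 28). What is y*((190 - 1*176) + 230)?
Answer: 244*√151 ≈ 2998.3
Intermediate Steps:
y = √151 ≈ 12.288
y*((190 - 1*176) + 230) = √151*((190 - 1*176) + 230) = √151*((190 - 176) + 230) = √151*(14 + 230) = √151*244 = 244*√151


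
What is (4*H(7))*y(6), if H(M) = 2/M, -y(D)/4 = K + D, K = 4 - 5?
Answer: -160/7 ≈ -22.857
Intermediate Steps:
K = -1
y(D) = 4 - 4*D (y(D) = -4*(-1 + D) = 4 - 4*D)
(4*H(7))*y(6) = (4*(2/7))*(4 - 4*6) = (4*(2*(1/7)))*(4 - 24) = (4*(2/7))*(-20) = (8/7)*(-20) = -160/7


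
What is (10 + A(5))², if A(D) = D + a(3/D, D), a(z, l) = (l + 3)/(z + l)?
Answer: 13225/49 ≈ 269.90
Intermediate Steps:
a(z, l) = (3 + l)/(l + z)
A(D) = D + (3 + D)/(D + 3/D)
(10 + A(5))² = (10 + 5*(6 + 5 + 5²)/(3 + 5²))² = (10 + 5*(6 + 5 + 25)/(3 + 25))² = (10 + 5*36/28)² = (10 + 5*(1/28)*36)² = (10 + 45/7)² = (115/7)² = 13225/49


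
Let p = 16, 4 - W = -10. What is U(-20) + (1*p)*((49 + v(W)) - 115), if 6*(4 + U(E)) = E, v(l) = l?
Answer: -2518/3 ≈ -839.33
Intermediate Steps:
W = 14 (W = 4 - 1*(-10) = 4 + 10 = 14)
U(E) = -4 + E/6
U(-20) + (1*p)*((49 + v(W)) - 115) = (-4 + (⅙)*(-20)) + (1*16)*((49 + 14) - 115) = (-4 - 10/3) + 16*(63 - 115) = -22/3 + 16*(-52) = -22/3 - 832 = -2518/3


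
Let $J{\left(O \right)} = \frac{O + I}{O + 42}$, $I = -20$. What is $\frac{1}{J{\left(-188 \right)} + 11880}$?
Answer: $\frac{73}{867344} \approx 8.4165 \cdot 10^{-5}$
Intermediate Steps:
$J{\left(O \right)} = \frac{-20 + O}{42 + O}$ ($J{\left(O \right)} = \frac{O - 20}{O + 42} = \frac{-20 + O}{42 + O}$)
$\frac{1}{J{\left(-188 \right)} + 11880} = \frac{1}{\frac{-20 - 188}{42 - 188} + 11880} = \frac{1}{\frac{1}{-146} \left(-208\right) + 11880} = \frac{1}{\left(- \frac{1}{146}\right) \left(-208\right) + 11880} = \frac{1}{\frac{104}{73} + 11880} = \frac{1}{\frac{867344}{73}} = \frac{73}{867344}$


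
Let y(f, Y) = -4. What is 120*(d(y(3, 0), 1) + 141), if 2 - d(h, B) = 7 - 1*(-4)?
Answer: 15840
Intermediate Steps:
d(h, B) = -9 (d(h, B) = 2 - (7 - 1*(-4)) = 2 - (7 + 4) = 2 - 1*11 = 2 - 11 = -9)
120*(d(y(3, 0), 1) + 141) = 120*(-9 + 141) = 120*132 = 15840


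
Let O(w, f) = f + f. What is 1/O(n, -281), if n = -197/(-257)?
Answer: -1/562 ≈ -0.0017794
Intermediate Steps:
n = 197/257 (n = -197*(-1/257) = 197/257 ≈ 0.76654)
O(w, f) = 2*f
1/O(n, -281) = 1/(2*(-281)) = 1/(-562) = -1/562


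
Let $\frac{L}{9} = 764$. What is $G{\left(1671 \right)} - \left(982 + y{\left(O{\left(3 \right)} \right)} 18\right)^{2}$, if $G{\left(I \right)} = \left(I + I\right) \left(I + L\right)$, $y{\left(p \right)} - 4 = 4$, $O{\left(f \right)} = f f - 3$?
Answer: $27296198$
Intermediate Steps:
$L = 6876$ ($L = 9 \cdot 764 = 6876$)
$O{\left(f \right)} = -3 + f^{2}$ ($O{\left(f \right)} = f^{2} - 3 = -3 + f^{2}$)
$y{\left(p \right)} = 8$ ($y{\left(p \right)} = 4 + 4 = 8$)
$G{\left(I \right)} = 2 I \left(6876 + I\right)$ ($G{\left(I \right)} = \left(I + I\right) \left(I + 6876\right) = 2 I \left(6876 + I\right)$)
$G{\left(1671 \right)} - \left(982 + y{\left(O{\left(3 \right)} \right)} 18\right)^{2} = 2 \cdot 1671 \left(6876 + 1671\right) - \left(982 + 8 \cdot 18\right)^{2} = 2 \cdot 1671 \cdot 8547 - \left(982 + 144\right)^{2} = 28564074 - 1126^{2} = 28564074 - 1267876 = 27296198$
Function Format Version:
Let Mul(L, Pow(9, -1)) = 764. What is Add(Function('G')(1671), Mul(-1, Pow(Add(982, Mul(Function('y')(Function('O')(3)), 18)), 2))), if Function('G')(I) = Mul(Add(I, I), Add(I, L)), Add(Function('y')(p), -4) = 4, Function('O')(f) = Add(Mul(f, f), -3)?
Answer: 27296198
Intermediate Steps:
L = 6876 (L = Mul(9, 764) = 6876)
Function('O')(f) = Add(-3, Pow(f, 2)) (Function('O')(f) = Add(Pow(f, 2), -3) = Add(-3, Pow(f, 2)))
Function('y')(p) = 8 (Function('y')(p) = Add(4, 4) = 8)
Function('G')(I) = Mul(2, I, Add(6876, I)) (Function('G')(I) = Mul(Add(I, I), Add(I, 6876)) = Mul(Mul(2, I), Add(6876, I)) = Mul(2, I, Add(6876, I)))
Add(Function('G')(1671), Mul(-1, Pow(Add(982, Mul(Function('y')(Function('O')(3)), 18)), 2))) = Add(Mul(2, 1671, Add(6876, 1671)), Mul(-1, Pow(Add(982, Mul(8, 18)), 2))) = Add(Mul(2, 1671, 8547), Mul(-1, Pow(Add(982, 144), 2))) = Add(28564074, Mul(-1, Pow(1126, 2))) = Add(28564074, Mul(-1, 1267876)) = Add(28564074, -1267876) = 27296198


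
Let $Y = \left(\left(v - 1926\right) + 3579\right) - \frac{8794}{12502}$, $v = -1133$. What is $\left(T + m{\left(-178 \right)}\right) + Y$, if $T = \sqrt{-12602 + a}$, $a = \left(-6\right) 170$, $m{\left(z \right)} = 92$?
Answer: $\frac{3821215}{6251} + 7 i \sqrt{278} \approx 611.3 + 116.71 i$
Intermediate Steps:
$a = -1020$
$Y = \frac{3246123}{6251}$ ($Y = \left(\left(-1133 - 1926\right) + 3579\right) - \frac{8794}{12502} = \left(-3059 + 3579\right) - 8794 \cdot \frac{1}{12502} = 520 - \frac{4397}{6251} = \frac{3246123}{6251} \approx 519.3$)
$T = 7 i \sqrt{278}$ ($T = \sqrt{-12602 - 1020} = \sqrt{-13622} = 7 i \sqrt{278} \approx 116.71 i$)
$\left(T + m{\left(-178 \right)}\right) + Y = \left(7 i \sqrt{278} + 92\right) + \frac{3246123}{6251} = \left(92 + 7 i \sqrt{278}\right) + \frac{3246123}{6251} = \frac{3821215}{6251} + 7 i \sqrt{278}$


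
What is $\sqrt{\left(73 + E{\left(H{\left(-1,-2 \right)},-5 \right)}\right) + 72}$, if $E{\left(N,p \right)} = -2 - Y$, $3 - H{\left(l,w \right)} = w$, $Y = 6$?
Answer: $\sqrt{137} \approx 11.705$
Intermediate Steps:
$H{\left(l,w \right)} = 3 - w$
$E{\left(N,p \right)} = -8$ ($E{\left(N,p \right)} = -2 - 6 = -8$)
$\sqrt{\left(73 + E{\left(H{\left(-1,-2 \right)},-5 \right)}\right) + 72} = \sqrt{\left(73 - 8\right) + 72} = \sqrt{65 + 72} = \sqrt{137}$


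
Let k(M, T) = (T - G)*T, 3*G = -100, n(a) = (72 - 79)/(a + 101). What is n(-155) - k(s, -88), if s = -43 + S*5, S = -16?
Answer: -259769/54 ≈ -4810.5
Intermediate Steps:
n(a) = -7/(101 + a)
G = -100/3 (G = (⅓)*(-100) = -100/3 ≈ -33.333)
s = -123 (s = -43 - 16*5 = -43 - 80 = -123)
k(M, T) = T*(100/3 + T) (k(M, T) = (T - 1*(-100/3))*T = (T + 100/3)*T = (100/3 + T)*T = T*(100/3 + T))
n(-155) - k(s, -88) = -7/(101 - 155) - (-88)*(100 + 3*(-88))/3 = -7/(-54) - (-88)*(100 - 264)/3 = -7*(-1/54) - (-88)*(-164)/3 = 7/54 - 1*14432/3 = 7/54 - 14432/3 = -259769/54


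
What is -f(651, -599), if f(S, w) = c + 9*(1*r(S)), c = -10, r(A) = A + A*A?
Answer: -3820058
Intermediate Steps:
r(A) = A + A**2
f(S, w) = -10 + 9*S*(1 + S) (f(S, w) = -10 + 9*(1*(S*(1 + S))) = -10 + 9*(S*(1 + S)) = -10 + 9*S*(1 + S))
-f(651, -599) = -(-10 + 9*651*(1 + 651)) = -(-10 + 9*651*652) = -(-10 + 3820068) = -1*3820058 = -3820058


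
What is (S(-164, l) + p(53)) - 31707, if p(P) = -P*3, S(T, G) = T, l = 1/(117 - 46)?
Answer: -32030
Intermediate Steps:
l = 1/71 ≈ 0.014085
p(P) = -3*P
(S(-164, l) + p(53)) - 31707 = (-164 - 3*53) - 31707 = (-164 - 159) - 31707 = -323 - 31707 = -32030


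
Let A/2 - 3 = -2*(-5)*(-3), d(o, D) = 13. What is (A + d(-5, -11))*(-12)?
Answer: 492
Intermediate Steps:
A = -54 (A = 6 + 2*(-2*(-5)*(-3)) = 6 + 2*(10*(-3)) = 6 + 2*(-30) = 6 - 60 = -54)
(A + d(-5, -11))*(-12) = (-54 + 13)*(-12) = -41*(-12) = 492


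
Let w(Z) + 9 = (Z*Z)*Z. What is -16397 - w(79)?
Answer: -509427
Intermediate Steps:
w(Z) = -9 + Z³ (w(Z) = -9 + (Z*Z)*Z = -9 + Z²*Z = -9 + Z³)
-16397 - w(79) = -16397 - (-9 + 79³) = -16397 - (-9 + 493039) = -16397 - 1*493030 = -16397 - 493030 = -509427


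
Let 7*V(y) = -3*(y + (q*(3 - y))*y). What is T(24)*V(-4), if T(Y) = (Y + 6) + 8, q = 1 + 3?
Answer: 13224/7 ≈ 1889.1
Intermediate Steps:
q = 4
V(y) = -3*y/7 - 3*y*(12 - 4*y)/7 (V(y) = (-3*(y + (4*(3 - y))*y))/7 = (-3*(y + (12 - 4*y)*y))/7 = (-3*(y + y*(12 - 4*y)))/7 = (-3*y - 3*y*(12 - 4*y))/7 = -3*y/7 - 3*y*(12 - 4*y)/7)
T(Y) = 14 + Y (T(Y) = (6 + Y) + 8 = 14 + Y)
T(24)*V(-4) = (14 + 24)*((3/7)*(-4)*(-13 + 4*(-4))) = 38*((3/7)*(-4)*(-13 - 16)) = 38*((3/7)*(-4)*(-29)) = 38*(348/7) = 13224/7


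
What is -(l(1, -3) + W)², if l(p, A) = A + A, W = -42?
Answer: -2304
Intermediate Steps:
l(p, A) = 2*A
-(l(1, -3) + W)² = -(2*(-3) - 42)² = -(-6 - 42)² = -1*(-48)² = -1*2304 = -2304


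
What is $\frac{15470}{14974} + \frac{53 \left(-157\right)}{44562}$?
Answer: $\frac{282387743}{333635694} \approx 0.8464$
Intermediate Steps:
$\frac{15470}{14974} + \frac{53 \left(-157\right)}{44562} = 15470 \cdot \frac{1}{14974} - \frac{8321}{44562} = \frac{7735}{7487} - \frac{8321}{44562} = \frac{282387743}{333635694}$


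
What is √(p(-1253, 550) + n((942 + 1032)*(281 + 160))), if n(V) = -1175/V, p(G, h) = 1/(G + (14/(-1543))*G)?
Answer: I*√125583724586166/241395462 ≈ 0.046423*I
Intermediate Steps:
p(G, h) = 1543/(1529*G) (p(G, h) = 1/(G + (14*(-1/1543))*G) = 1/(G - 14*G/1543) = 1/(1529*G/1543) = 1543/(1529*G))
√(p(-1253, 550) + n((942 + 1032)*(281 + 160))) = √((1543/1529)/(-1253) - 1175*1/((281 + 160)*(942 + 1032))) = √((1543/1529)*(-1/1253) - 1175/(1974*441)) = √(-1543/1915837 - 1175/870534) = √(-1543/1915837 - 1175*1/870534) = √(-1543/1915837 - 25/18522) = √(-10925053/5069304702) = I*√125583724586166/241395462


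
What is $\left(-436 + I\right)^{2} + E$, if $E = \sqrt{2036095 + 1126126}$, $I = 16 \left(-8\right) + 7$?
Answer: $310249 + \sqrt{3162221} \approx 3.1203 \cdot 10^{5}$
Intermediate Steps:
$I = -121$ ($I = -128 + 7 = -121$)
$E = \sqrt{3162221} \approx 1778.3$
$\left(-436 + I\right)^{2} + E = \left(-436 - 121\right)^{2} + \sqrt{3162221} = \left(-557\right)^{2} + \sqrt{3162221} = 310249 + \sqrt{3162221}$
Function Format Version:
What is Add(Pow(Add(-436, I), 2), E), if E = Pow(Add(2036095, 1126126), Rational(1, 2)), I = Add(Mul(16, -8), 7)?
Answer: Add(310249, Pow(3162221, Rational(1, 2))) ≈ 3.1203e+5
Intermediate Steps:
I = -121 (I = Add(-128, 7) = -121)
E = Pow(3162221, Rational(1, 2)) ≈ 1778.3
Add(Pow(Add(-436, I), 2), E) = Add(Pow(Add(-436, -121), 2), Pow(3162221, Rational(1, 2))) = Add(Pow(-557, 2), Pow(3162221, Rational(1, 2))) = Add(310249, Pow(3162221, Rational(1, 2)))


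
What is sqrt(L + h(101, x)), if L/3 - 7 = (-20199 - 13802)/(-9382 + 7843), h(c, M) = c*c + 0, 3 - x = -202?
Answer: sqrt(300839559)/171 ≈ 101.43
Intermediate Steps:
x = 205 (x = 3 - 1*(-202) = 3 + 202 = 205)
h(c, M) = c**2 (h(c, M) = c**2 + 0 = c**2)
L = 44774/513 (L = 21 + 3*((-20199 - 13802)/(-9382 + 7843)) = 21 + 3*(-34001/(-1539)) = 21 + 3*(-34001*(-1/1539)) = 21 + 3*(34001/1539) = 21 + 34001/513 = 44774/513 ≈ 87.279)
sqrt(L + h(101, x)) = sqrt(44774/513 + 101**2) = sqrt(44774/513 + 10201) = sqrt(5277887/513) = sqrt(300839559)/171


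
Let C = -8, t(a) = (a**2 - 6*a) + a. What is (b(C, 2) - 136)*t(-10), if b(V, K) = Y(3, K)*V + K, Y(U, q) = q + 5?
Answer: -28500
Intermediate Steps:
t(a) = a**2 - 5*a
Y(U, q) = 5 + q
b(V, K) = K + V*(5 + K) (b(V, K) = (5 + K)*V + K = V*(5 + K) + K = K + V*(5 + K))
(b(C, 2) - 136)*t(-10) = ((2 - 8*(5 + 2)) - 136)*(-10*(-5 - 10)) = ((2 - 8*7) - 136)*(-10*(-15)) = ((2 - 56) - 136)*150 = (-54 - 136)*150 = -190*150 = -28500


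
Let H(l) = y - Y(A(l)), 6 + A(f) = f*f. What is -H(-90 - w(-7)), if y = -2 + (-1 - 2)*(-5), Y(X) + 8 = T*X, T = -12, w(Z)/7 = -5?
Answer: -36249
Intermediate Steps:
w(Z) = -35 (w(Z) = 7*(-5) = -35)
A(f) = -6 + f² (A(f) = -6 + f*f = -6 + f²)
Y(X) = -8 - 12*X
y = 13 (y = -2 - 3*(-5) = -2 + 15 = 13)
H(l) = -51 + 12*l² (H(l) = 13 - (-8 - 12*(-6 + l²)) = 13 - (-8 + (72 - 12*l²)) = 13 - (64 - 12*l²) = 13 + (-64 + 12*l²) = -51 + 12*l²)
-H(-90 - w(-7)) = -(-51 + 12*(-90 - 1*(-35))²) = -(-51 + 12*(-90 + 35)²) = -(-51 + 12*(-55)²) = -(-51 + 12*3025) = -(-51 + 36300) = -1*36249 = -36249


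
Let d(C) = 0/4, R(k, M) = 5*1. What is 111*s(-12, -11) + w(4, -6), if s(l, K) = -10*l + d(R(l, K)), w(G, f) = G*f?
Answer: 13296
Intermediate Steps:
R(k, M) = 5
d(C) = 0 (d(C) = 0*(1/4) = 0)
s(l, K) = -10*l (s(l, K) = -10*l + 0 = -10*l)
111*s(-12, -11) + w(4, -6) = 111*(-10*(-12)) + 4*(-6) = 111*120 - 24 = 13320 - 24 = 13296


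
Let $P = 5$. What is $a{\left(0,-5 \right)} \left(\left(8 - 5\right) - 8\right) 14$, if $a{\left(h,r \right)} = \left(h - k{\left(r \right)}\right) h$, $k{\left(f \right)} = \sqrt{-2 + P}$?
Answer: $0$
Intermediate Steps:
$k{\left(f \right)} = \sqrt{3}$ ($k{\left(f \right)} = \sqrt{-2 + 5} = \sqrt{3}$)
$a{\left(h,r \right)} = h \left(h - \sqrt{3}\right)$ ($a{\left(h,r \right)} = \left(h - \sqrt{3}\right) h = h \left(h - \sqrt{3}\right)$)
$a{\left(0,-5 \right)} \left(\left(8 - 5\right) - 8\right) 14 = 0 \left(0 - \sqrt{3}\right) \left(\left(8 - 5\right) - 8\right) 14 = 0 \left(- \sqrt{3}\right) \left(3 - 8\right) 14 = 0 \left(-5\right) 14 = 0 \cdot 14 = 0$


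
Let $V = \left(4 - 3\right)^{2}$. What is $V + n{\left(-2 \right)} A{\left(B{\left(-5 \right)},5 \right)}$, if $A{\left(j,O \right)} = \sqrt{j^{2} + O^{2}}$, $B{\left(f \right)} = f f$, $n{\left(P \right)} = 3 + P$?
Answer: $1 + 5 \sqrt{26} \approx 26.495$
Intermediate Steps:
$V = 1$ ($V = 1^{2} = 1$)
$B{\left(f \right)} = f^{2}$
$A{\left(j,O \right)} = \sqrt{O^{2} + j^{2}}$
$V + n{\left(-2 \right)} A{\left(B{\left(-5 \right)},5 \right)} = 1 + \left(3 - 2\right) \sqrt{5^{2} + \left(\left(-5\right)^{2}\right)^{2}} = 1 + 1 \sqrt{25 + 25^{2}} = 1 + 1 \sqrt{25 + 625} = 1 + 1 \sqrt{650} = 1 + 1 \cdot 5 \sqrt{26} = 1 + 5 \sqrt{26}$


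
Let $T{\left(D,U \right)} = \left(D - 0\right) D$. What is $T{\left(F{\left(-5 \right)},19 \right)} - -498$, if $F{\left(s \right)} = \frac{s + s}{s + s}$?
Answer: $499$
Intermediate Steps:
$F{\left(s \right)} = 1$ ($F{\left(s \right)} = \frac{2 s}{2 s} = 2 s \frac{1}{2 s} = 1$)
$T{\left(D,U \right)} = D^{2}$ ($T{\left(D,U \right)} = \left(D + 0\right) D = D D = D^{2}$)
$T{\left(F{\left(-5 \right)},19 \right)} - -498 = 1^{2} - -498 = 1 + 498 = 499$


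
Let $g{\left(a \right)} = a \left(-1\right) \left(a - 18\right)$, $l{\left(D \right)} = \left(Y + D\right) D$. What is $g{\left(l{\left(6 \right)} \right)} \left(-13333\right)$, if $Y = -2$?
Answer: $1919952$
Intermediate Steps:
$l{\left(D \right)} = D \left(-2 + D\right)$ ($l{\left(D \right)} = \left(-2 + D\right) D = D \left(-2 + D\right)$)
$g{\left(a \right)} = - a \left(-18 + a\right)$ ($g{\left(a \right)} = - a \left(a - 18\right) = - a \left(-18 + a\right)$)
$g{\left(l{\left(6 \right)} \right)} \left(-13333\right) = 6 \left(-2 + 6\right) \left(18 - 6 \left(-2 + 6\right)\right) \left(-13333\right) = 6 \cdot 4 \left(18 - 6 \cdot 4\right) \left(-13333\right) = 24 \left(18 - 24\right) \left(-13333\right) = 24 \left(-6\right) \left(-13333\right) = \left(-144\right) \left(-13333\right) = 1919952$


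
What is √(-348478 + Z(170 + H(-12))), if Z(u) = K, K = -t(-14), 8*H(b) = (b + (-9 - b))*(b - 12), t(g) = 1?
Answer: I*√348479 ≈ 590.32*I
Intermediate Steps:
H(b) = 27/2 - 9*b/8 (H(b) = ((b + (-9 - b))*(b - 12))/8 = (-9*(-12 + b))/8 = (108 - 9*b)/8 = 27/2 - 9*b/8)
K = -1 (K = -1*1 = -1)
Z(u) = -1
√(-348478 + Z(170 + H(-12))) = √(-348478 - 1) = √(-348479) = I*√348479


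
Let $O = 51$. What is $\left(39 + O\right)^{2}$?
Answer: $8100$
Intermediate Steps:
$\left(39 + O\right)^{2} = \left(39 + 51\right)^{2} = 90^{2} = 8100$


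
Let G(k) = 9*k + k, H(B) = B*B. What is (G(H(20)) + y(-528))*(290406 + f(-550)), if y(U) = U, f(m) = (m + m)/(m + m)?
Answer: 1008293104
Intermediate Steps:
H(B) = B²
f(m) = 1 (f(m) = (2*m)/((2*m)) = (2*m)*(1/(2*m)) = 1)
G(k) = 10*k
(G(H(20)) + y(-528))*(290406 + f(-550)) = (10*20² - 528)*(290406 + 1) = (10*400 - 528)*290407 = (4000 - 528)*290407 = 3472*290407 = 1008293104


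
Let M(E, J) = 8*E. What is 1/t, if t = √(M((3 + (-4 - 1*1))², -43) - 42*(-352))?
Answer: √926/3704 ≈ 0.0082155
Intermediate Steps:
t = 4*√926 (t = √(8*(3 + (-4 - 1*1))² - 42*(-352)) = √(8*(3 + (-4 - 1))² + 14784) = √(8*(3 - 5)² + 14784) = √(8*(-2)² + 14784) = √(8*4 + 14784) = √(32 + 14784) = √14816 = 4*√926 ≈ 121.72)
1/t = 1/(4*√926) = √926/3704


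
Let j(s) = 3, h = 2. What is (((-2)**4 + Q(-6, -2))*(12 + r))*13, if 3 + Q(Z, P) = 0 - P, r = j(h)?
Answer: 2925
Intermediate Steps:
r = 3
Q(Z, P) = -3 - P (Q(Z, P) = -3 + (0 - P) = -3 - P)
(((-2)**4 + Q(-6, -2))*(12 + r))*13 = (((-2)**4 + (-3 - 1*(-2)))*(12 + 3))*13 = ((16 + (-3 + 2))*15)*13 = ((16 - 1)*15)*13 = (15*15)*13 = 225*13 = 2925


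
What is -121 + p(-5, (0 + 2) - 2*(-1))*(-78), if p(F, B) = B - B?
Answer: -121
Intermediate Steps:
p(F, B) = 0
-121 + p(-5, (0 + 2) - 2*(-1))*(-78) = -121 + 0*(-78) = -121 + 0 = -121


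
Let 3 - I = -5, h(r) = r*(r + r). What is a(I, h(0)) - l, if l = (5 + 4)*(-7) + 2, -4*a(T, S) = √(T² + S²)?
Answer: 59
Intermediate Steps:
h(r) = 2*r² (h(r) = r*(2*r) = 2*r²)
I = 8 (I = 3 - 1*(-5) = 3 + 5 = 8)
a(T, S) = -√(S² + T²)/4 (a(T, S) = -√(T² + S²)/4 = -√(S² + T²)/4)
l = -61 (l = 9*(-7) + 2 = -63 + 2 = -61)
a(I, h(0)) - l = -√((2*0²)² + 8²)/4 - 1*(-61) = -√((2*0)² + 64)/4 + 61 = -√(0² + 64)/4 + 61 = -√(0 + 64)/4 + 61 = -√64/4 + 61 = -¼*8 + 61 = -2 + 61 = 59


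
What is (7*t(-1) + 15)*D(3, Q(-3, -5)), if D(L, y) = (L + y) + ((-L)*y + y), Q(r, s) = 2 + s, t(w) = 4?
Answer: 258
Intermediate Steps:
D(L, y) = L + 2*y - L*y (D(L, y) = (L + y) + (-L*y + y) = (L + y) + (y - L*y) = L + 2*y - L*y)
(7*t(-1) + 15)*D(3, Q(-3, -5)) = (7*4 + 15)*(3 + 2*(2 - 5) - 1*3*(2 - 5)) = (28 + 15)*(3 + 2*(-3) - 1*3*(-3)) = 43*(3 - 6 + 9) = 43*6 = 258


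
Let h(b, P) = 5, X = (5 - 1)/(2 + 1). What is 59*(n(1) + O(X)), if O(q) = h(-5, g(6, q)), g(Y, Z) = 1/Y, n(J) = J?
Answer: 354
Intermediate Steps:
X = 4/3 ≈ 1.3333
O(q) = 5
59*(n(1) + O(X)) = 59*(1 + 5) = 59*6 = 354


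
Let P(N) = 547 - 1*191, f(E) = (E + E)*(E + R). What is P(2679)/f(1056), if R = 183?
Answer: 89/654192 ≈ 0.00013605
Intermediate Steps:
f(E) = 2*E*(183 + E) (f(E) = (E + E)*(E + 183) = (2*E)*(183 + E) = 2*E*(183 + E))
P(N) = 356 (P(N) = 547 - 191 = 356)
P(2679)/f(1056) = 356/((2*1056*(183 + 1056))) = 356/((2*1056*1239)) = 356/2616768 = 356*(1/2616768) = 89/654192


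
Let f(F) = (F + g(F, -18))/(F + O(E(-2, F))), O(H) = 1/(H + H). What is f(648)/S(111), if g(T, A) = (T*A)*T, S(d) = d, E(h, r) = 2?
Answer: -10076832/95941 ≈ -105.03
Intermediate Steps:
O(H) = 1/(2*H)
g(T, A) = A*T**2 (g(T, A) = (A*T)*T = A*T**2)
f(F) = (F - 18*F**2)/(1/4 + F) (f(F) = (F - 18*F**2)/(F + (1/2)/2) = (F - 18*F**2)/(F + (1/2)*(1/2)) = (F - 18*F**2)/(F + 1/4) = (F - 18*F**2)/(1/4 + F))
f(648)/S(111) = (4*648*(1 - 18*648)/(1 + 4*648))/111 = (4*648*(1 - 11664)/(1 + 2592))*(1/111) = (4*648*(-11663)/2593)*(1/111) = (4*648*(1/2593)*(-11663))*(1/111) = -30230496/2593*1/111 = -10076832/95941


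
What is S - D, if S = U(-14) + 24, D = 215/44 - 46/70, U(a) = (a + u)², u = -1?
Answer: 376947/1540 ≈ 244.77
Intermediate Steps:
U(a) = (-1 + a)² (U(a) = (a - 1)² = (-1 + a)²)
D = 6513/1540 (D = 215*(1/44) - 46*1/70 = 215/44 - 23/35 = 6513/1540 ≈ 4.2292)
S = 249 (S = (-1 - 14)² + 24 = (-15)² + 24 = 225 + 24 = 249)
S - D = 249 - 1*6513/1540 = 249 - 6513/1540 = 376947/1540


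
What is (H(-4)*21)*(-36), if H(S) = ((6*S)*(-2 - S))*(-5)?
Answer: -181440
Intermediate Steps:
H(S) = -30*S*(-2 - S) (H(S) = (6*S*(-2 - S))*(-5) = -30*S*(-2 - S))
(H(-4)*21)*(-36) = ((30*(-4)*(2 - 4))*21)*(-36) = ((30*(-4)*(-2))*21)*(-36) = (240*21)*(-36) = 5040*(-36) = -181440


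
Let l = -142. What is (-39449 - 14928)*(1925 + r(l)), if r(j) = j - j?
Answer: -104675725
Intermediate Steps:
r(j) = 0
(-39449 - 14928)*(1925 + r(l)) = (-39449 - 14928)*(1925 + 0) = -54377*1925 = -104675725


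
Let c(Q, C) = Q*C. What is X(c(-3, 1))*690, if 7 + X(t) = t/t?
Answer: -4140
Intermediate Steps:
c(Q, C) = C*Q
X(t) = -6 (X(t) = -7 + t/t = -7 + 1 = -6)
X(c(-3, 1))*690 = -6*690 = -4140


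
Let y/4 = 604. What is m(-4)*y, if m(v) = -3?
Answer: -7248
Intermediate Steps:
y = 2416 (y = 4*604 = 2416)
m(-4)*y = -3*2416 = -7248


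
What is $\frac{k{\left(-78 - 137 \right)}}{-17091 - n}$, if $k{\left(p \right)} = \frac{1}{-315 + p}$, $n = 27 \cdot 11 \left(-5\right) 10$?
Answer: $\frac{1}{1187730} \approx 8.4194 \cdot 10^{-7}$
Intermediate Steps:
$n = -14850$ ($n = 27 \left(-55\right) 10 = \left(-1485\right) 10 = -14850$)
$\frac{k{\left(-78 - 137 \right)}}{-17091 - n} = \frac{1}{\left(-315 - 215\right) \left(-17091 - -14850\right)} = \frac{1}{\left(-315 - 215\right) \left(-17091 + 14850\right)} = \frac{1}{\left(-530\right) \left(-2241\right)} = \left(- \frac{1}{530}\right) \left(- \frac{1}{2241}\right) = \frac{1}{1187730}$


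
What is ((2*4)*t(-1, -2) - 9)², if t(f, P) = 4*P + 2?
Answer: 3249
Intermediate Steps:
t(f, P) = 2 + 4*P
((2*4)*t(-1, -2) - 9)² = ((2*4)*(2 + 4*(-2)) - 9)² = (8*(2 - 8) - 9)² = (8*(-6) - 9)² = (-48 - 9)² = (-57)² = 3249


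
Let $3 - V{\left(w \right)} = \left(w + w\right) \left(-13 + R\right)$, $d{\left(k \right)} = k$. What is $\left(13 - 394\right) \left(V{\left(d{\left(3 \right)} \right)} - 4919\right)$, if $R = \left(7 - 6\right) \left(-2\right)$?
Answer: $1838706$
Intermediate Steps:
$R = -2$ ($R = \left(7 - 6\right) \left(-2\right) = 1 \left(-2\right) = -2$)
$V{\left(w \right)} = 3 + 30 w$ ($V{\left(w \right)} = 3 - \left(w + w\right) \left(-13 - 2\right) = 3 - 2 w \left(-15\right) = 3 - - 30 w = 3 + 30 w$)
$\left(13 - 394\right) \left(V{\left(d{\left(3 \right)} \right)} - 4919\right) = \left(13 - 394\right) \left(\left(3 + 30 \cdot 3\right) - 4919\right) = - 381 \left(\left(3 + 90\right) - 4919\right) = - 381 \left(93 - 4919\right) = \left(-381\right) \left(-4826\right) = 1838706$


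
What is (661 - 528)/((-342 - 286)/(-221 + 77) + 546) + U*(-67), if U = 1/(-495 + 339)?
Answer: 2074399/3090828 ≈ 0.67115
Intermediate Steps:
U = -1/156 (U = 1/(-156) = -1/156 ≈ -0.0064103)
(661 - 528)/((-342 - 286)/(-221 + 77) + 546) + U*(-67) = (661 - 528)/((-342 - 286)/(-221 + 77) + 546) - 1/156*(-67) = 133/(-628/(-144) + 546) + 67/156 = 133/(-628*(-1/144) + 546) + 67/156 = 133/(157/36 + 546) + 67/156 = 133/(19813/36) + 67/156 = 133*(36/19813) + 67/156 = 4788/19813 + 67/156 = 2074399/3090828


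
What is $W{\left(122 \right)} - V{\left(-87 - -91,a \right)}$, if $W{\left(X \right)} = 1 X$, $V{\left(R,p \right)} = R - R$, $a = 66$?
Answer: $122$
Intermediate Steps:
$V{\left(R,p \right)} = 0$
$W{\left(X \right)} = X$
$W{\left(122 \right)} - V{\left(-87 - -91,a \right)} = 122 - 0 = 122 + 0 = 122$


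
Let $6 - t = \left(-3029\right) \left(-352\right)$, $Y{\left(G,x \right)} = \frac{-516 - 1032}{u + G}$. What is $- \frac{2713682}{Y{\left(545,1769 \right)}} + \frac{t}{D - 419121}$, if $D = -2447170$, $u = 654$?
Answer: $\frac{4663033100170817}{2218509234} \approx 2.1019 \cdot 10^{6}$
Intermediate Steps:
$Y{\left(G,x \right)} = - \frac{1548}{654 + G}$ ($Y{\left(G,x \right)} = \frac{-516 - 1032}{654 + G} = - \frac{1548}{654 + G}$)
$t = -1066202$ ($t = 6 - \left(-3029\right) \left(-352\right) = 6 - 1066208 = -1066202$)
$- \frac{2713682}{Y{\left(545,1769 \right)}} + \frac{t}{D - 419121} = - \frac{2713682}{\left(-1548\right) \frac{1}{654 + 545}} - \frac{1066202}{-2447170 - 419121} = - \frac{2713682}{\left(-1548\right) \frac{1}{1199}} - \frac{1066202}{-2447170 - 419121} = - \frac{2713682}{\left(-1548\right) \frac{1}{1199}} - \frac{1066202}{-2866291} = - \frac{2713682}{- \frac{1548}{1199}} - - \frac{1066202}{2866291} = \left(-2713682\right) \left(- \frac{1199}{1548}\right) + \frac{1066202}{2866291} = \frac{1626852359}{774} + \frac{1066202}{2866291} = \frac{4663033100170817}{2218509234}$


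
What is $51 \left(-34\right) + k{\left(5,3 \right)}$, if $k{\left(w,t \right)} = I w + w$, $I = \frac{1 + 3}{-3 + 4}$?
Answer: $-1709$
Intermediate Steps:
$I = 4$ ($I = \frac{4}{1} = 4 \cdot 1 = 4$)
$k{\left(w,t \right)} = 5 w$ ($k{\left(w,t \right)} = 4 w + w = 5 w$)
$51 \left(-34\right) + k{\left(5,3 \right)} = 51 \left(-34\right) + 5 \cdot 5 = -1734 + 25 = -1709$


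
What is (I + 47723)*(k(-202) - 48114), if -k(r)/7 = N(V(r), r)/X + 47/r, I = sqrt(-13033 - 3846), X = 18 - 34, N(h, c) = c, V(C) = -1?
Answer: -1858629645769/808 - 38946203*I*sqrt(16879)/808 ≈ -2.3003e+9 - 6.2622e+6*I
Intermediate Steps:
X = -16
I = I*sqrt(16879) (I = sqrt(-16879) = I*sqrt(16879) ≈ 129.92*I)
k(r) = -329/r + 7*r/16 (k(r) = -7*(r/(-16) + 47/r) = -7*(r*(-1/16) + 47/r) = -7*(-r/16 + 47/r) = -7*(47/r - r/16) = -329/r + 7*r/16)
(I + 47723)*(k(-202) - 48114) = (I*sqrt(16879) + 47723)*((-329/(-202) + (7/16)*(-202)) - 48114) = (47723 + I*sqrt(16879))*((-329*(-1/202) - 707/8) - 48114) = (47723 + I*sqrt(16879))*((329/202 - 707/8) - 48114) = (47723 + I*sqrt(16879))*(-70091/808 - 48114) = (47723 + I*sqrt(16879))*(-38946203/808) = -1858629645769/808 - 38946203*I*sqrt(16879)/808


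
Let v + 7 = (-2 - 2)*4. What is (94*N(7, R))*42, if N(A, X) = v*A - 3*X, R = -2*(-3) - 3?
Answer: -671160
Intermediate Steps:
R = 3 (R = 6 - 3 = 3)
v = -23 (v = -7 + (-2 - 2)*4 = -7 - 4*4 = -7 - 16 = -23)
N(A, X) = -23*A - 3*X
(94*N(7, R))*42 = (94*(-23*7 - 3*3))*42 = (94*(-161 - 9))*42 = (94*(-170))*42 = -15980*42 = -671160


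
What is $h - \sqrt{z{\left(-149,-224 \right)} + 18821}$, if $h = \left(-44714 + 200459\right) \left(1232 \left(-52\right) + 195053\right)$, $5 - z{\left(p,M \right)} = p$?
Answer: $20400881805 - 5 \sqrt{759} \approx 2.0401 \cdot 10^{10}$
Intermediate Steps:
$z{\left(p,M \right)} = 5 - p$
$h = 20400881805$ ($h = 155745 \left(-64064 + 195053\right) = 155745 \cdot 130989 = 20400881805$)
$h - \sqrt{z{\left(-149,-224 \right)} + 18821} = 20400881805 - \sqrt{\left(5 - -149\right) + 18821} = 20400881805 - \sqrt{\left(5 + 149\right) + 18821} = 20400881805 - \sqrt{154 + 18821} = 20400881805 - \sqrt{18975} = 20400881805 - 5 \sqrt{759}$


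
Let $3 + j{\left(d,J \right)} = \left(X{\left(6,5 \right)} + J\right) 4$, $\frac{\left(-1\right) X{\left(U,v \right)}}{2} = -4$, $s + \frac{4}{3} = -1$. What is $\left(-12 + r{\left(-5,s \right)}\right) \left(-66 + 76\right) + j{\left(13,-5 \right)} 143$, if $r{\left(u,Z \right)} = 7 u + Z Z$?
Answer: $\frac{7843}{9} \approx 871.44$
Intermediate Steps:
$s = - \frac{7}{3}$ ($s = - \frac{4}{3} - 1 = - \frac{7}{3} \approx -2.3333$)
$X{\left(U,v \right)} = 8$ ($X{\left(U,v \right)} = \left(-2\right) \left(-4\right) = 8$)
$r{\left(u,Z \right)} = Z^{2} + 7 u$ ($r{\left(u,Z \right)} = 7 u + Z^{2} = Z^{2} + 7 u$)
$j{\left(d,J \right)} = 29 + 4 J$ ($j{\left(d,J \right)} = -3 + \left(8 + J\right) 4 = -3 + \left(32 + 4 J\right) = 29 + 4 J$)
$\left(-12 + r{\left(-5,s \right)}\right) \left(-66 + 76\right) + j{\left(13,-5 \right)} 143 = \left(-12 + \left(\left(- \frac{7}{3}\right)^{2} + 7 \left(-5\right)\right)\right) \left(-66 + 76\right) + \left(29 + 4 \left(-5\right)\right) 143 = \left(-12 + \left(\frac{49}{9} - 35\right)\right) 10 + \left(29 - 20\right) 143 = \left(-12 - \frac{266}{9}\right) 10 + 9 \cdot 143 = \left(- \frac{374}{9}\right) 10 + 1287 = - \frac{3740}{9} + 1287 = \frac{7843}{9}$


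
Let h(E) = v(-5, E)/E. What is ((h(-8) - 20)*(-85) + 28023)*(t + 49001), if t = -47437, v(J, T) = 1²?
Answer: 93006779/2 ≈ 4.6503e+7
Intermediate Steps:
v(J, T) = 1
h(E) = 1/E
((h(-8) - 20)*(-85) + 28023)*(t + 49001) = ((1/(-8) - 20)*(-85) + 28023)*(-47437 + 49001) = ((-⅛ - 20)*(-85) + 28023)*1564 = (-161/8*(-85) + 28023)*1564 = (13685/8 + 28023)*1564 = (237869/8)*1564 = 93006779/2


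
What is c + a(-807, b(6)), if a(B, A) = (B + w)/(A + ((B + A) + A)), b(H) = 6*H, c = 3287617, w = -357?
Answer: 766015149/233 ≈ 3.2876e+6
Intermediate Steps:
a(B, A) = (-357 + B)/(B + 3*A) (a(B, A) = (B - 357)/(A + ((B + A) + A)) = (-357 + B)/(A + ((A + B) + A)) = (-357 + B)/(A + (B + 2*A)) = (-357 + B)/(B + 3*A))
c + a(-807, b(6)) = 3287617 + (-357 - 807)/(-807 + 3*(6*6)) = 3287617 - 1164/(-807 + 3*36) = 3287617 - 1164/(-807 + 108) = 3287617 - 1164/(-699) = 3287617 - 1/699*(-1164) = 3287617 + 388/233 = 766015149/233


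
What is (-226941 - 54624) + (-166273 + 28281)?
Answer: -419557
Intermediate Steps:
(-226941 - 54624) + (-166273 + 28281) = -281565 - 137992 = -419557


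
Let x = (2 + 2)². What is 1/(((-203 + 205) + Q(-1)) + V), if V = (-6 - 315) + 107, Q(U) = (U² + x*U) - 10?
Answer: -1/237 ≈ -0.0042194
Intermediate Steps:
x = 16 (x = 4² = 16)
Q(U) = -10 + U² + 16*U (Q(U) = (U² + 16*U) - 10 = -10 + U² + 16*U)
V = -214 (V = -321 + 107 = -214)
1/(((-203 + 205) + Q(-1)) + V) = 1/(((-203 + 205) + (-10 + (-1)² + 16*(-1))) - 214) = 1/((2 + (-10 + 1 - 16)) - 214) = 1/((2 - 25) - 214) = 1/(-23 - 214) = 1/(-237) = -1/237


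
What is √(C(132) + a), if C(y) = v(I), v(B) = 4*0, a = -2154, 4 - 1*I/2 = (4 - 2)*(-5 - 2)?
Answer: I*√2154 ≈ 46.411*I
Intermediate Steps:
I = 36 (I = 8 - 2*(4 - 2)*(-5 - 2) = 8 - 4*(-7) = 8 - 2*(-14) = 8 + 28 = 36)
v(B) = 0
C(y) = 0
√(C(132) + a) = √(0 - 2154) = √(-2154) = I*√2154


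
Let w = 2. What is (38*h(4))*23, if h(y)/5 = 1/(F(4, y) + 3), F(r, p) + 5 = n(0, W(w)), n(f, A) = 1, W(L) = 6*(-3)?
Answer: -4370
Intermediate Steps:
W(L) = -18
F(r, p) = -4 (F(r, p) = -5 + 1 = -4)
h(y) = -5 (h(y) = 5/(-4 + 3) = 5/(-1) = 5*(-1) = -5)
(38*h(4))*23 = (38*(-5))*23 = -190*23 = -4370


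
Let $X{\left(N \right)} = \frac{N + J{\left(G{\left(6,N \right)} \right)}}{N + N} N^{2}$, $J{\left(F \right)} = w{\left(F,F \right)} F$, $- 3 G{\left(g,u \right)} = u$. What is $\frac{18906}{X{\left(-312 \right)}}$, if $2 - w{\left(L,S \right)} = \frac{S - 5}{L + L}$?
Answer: $\frac{3151}{3991} \approx 0.78953$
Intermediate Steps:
$w{\left(L,S \right)} = 2 - \frac{-5 + S}{2 L}$ ($w{\left(L,S \right)} = 2 - \frac{S - 5}{L + L} = 2 - \frac{-5 + S}{2 L}$)
$G{\left(g,u \right)} = - \frac{u}{3}$
$J{\left(F \right)} = \frac{5}{2} + \frac{3 F}{2}$ ($J{\left(F \right)} = \frac{5 - F + 4 F}{2 F} F = \frac{5 + 3 F}{2 F} F = \frac{5}{2} + \frac{3 F}{2}$)
$X{\left(N \right)} = \frac{N \left(\frac{5}{2} + \frac{N}{2}\right)}{2}$ ($X{\left(N \right)} = \frac{N + \left(\frac{5}{2} + \frac{3 \left(- \frac{N}{3}\right)}{2}\right)}{N + N} N^{2} = \frac{N - \left(- \frac{5}{2} + \frac{N}{2}\right)}{2 N} N^{2} = \left(\frac{5}{2} + \frac{N}{2}\right) \frac{1}{2 N} N^{2} = \frac{\frac{5}{2} + \frac{N}{2}}{2 N} N^{2} = \frac{N \left(\frac{5}{2} + \frac{N}{2}\right)}{2}$)
$\frac{18906}{X{\left(-312 \right)}} = \frac{18906}{\frac{1}{4} \left(-312\right) \left(5 - 312\right)} = \frac{18906}{\frac{1}{4} \left(-312\right) \left(-307\right)} = \frac{18906}{23946} = 18906 \cdot \frac{1}{23946} = \frac{3151}{3991}$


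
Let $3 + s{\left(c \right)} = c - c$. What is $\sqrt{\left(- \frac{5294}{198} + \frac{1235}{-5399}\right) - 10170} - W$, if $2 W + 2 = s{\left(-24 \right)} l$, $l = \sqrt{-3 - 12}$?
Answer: $1 + \frac{2 i \sqrt{80921797238183}}{178167} + \frac{3 i \sqrt{15}}{2} \approx 1.0 + 106.79 i$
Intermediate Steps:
$s{\left(c \right)} = -3$ ($s{\left(c \right)} = -3 + \left(c - c\right) = -3 + 0 = -3$)
$l = i \sqrt{15}$ ($l = \sqrt{-15} = i \sqrt{15} \approx 3.873 i$)
$W = -1 - \frac{3 i \sqrt{15}}{2}$ ($W = -1 + \frac{\left(-3\right) i \sqrt{15}}{2} = -1 - \frac{3 i \sqrt{15}}{2} \approx -1.0 - 5.8095 i$)
$\sqrt{\left(- \frac{5294}{198} + \frac{1235}{-5399}\right) - 10170} - W = \sqrt{\left(- \frac{5294}{198} + \frac{1235}{-5399}\right) - 10170} - \left(-1 - \frac{3 i \sqrt{15}}{2}\right) = \sqrt{\left(\left(-5294\right) \frac{1}{198} + 1235 \left(- \frac{1}{5399}\right)\right) - 10170} + \left(1 + \frac{3 i \sqrt{15}}{2}\right) = \sqrt{\left(- \frac{2647}{99} - \frac{1235}{5399}\right) - 10170} + \left(1 + \frac{3 i \sqrt{15}}{2}\right) = \sqrt{- \frac{14413418}{534501} - 10170} + \left(1 + \frac{3 i \sqrt{15}}{2}\right) = \sqrt{- \frac{5450288588}{534501}} + \left(1 + \frac{3 i \sqrt{15}}{2}\right) = \frac{2 i \sqrt{80921797238183}}{178167} + \left(1 + \frac{3 i \sqrt{15}}{2}\right) = 1 + \frac{2 i \sqrt{80921797238183}}{178167} + \frac{3 i \sqrt{15}}{2}$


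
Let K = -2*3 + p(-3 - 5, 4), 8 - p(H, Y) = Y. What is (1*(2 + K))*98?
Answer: 0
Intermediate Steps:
p(H, Y) = 8 - Y
K = -2 (K = -2*3 + (8 - 1*4) = -6 + (8 - 4) = -6 + 4 = -2)
(1*(2 + K))*98 = (1*(2 - 2))*98 = (1*0)*98 = 0*98 = 0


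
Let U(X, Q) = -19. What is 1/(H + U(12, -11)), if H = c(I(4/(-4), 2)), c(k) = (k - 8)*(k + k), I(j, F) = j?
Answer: -1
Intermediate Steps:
c(k) = 2*k*(-8 + k) (c(k) = (-8 + k)*(2*k) = 2*k*(-8 + k))
H = 18 (H = 2*(4/(-4))*(-8 + 4/(-4)) = 2*(4*(-¼))*(-8 + 4*(-¼)) = 2*(-1)*(-8 - 1) = 2*(-1)*(-9) = 18)
1/(H + U(12, -11)) = 1/(18 - 19) = 1/(-1) = -1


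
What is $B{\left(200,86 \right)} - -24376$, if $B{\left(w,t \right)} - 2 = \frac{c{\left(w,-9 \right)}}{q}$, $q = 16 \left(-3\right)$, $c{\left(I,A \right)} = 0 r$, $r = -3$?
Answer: $24378$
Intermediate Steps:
$c{\left(I,A \right)} = 0$ ($c{\left(I,A \right)} = 0 \left(-3\right) = 0$)
$q = -48$
$B{\left(w,t \right)} = 2$ ($B{\left(w,t \right)} = 2 + \frac{0}{-48} = 2 + 0 \left(- \frac{1}{48}\right) = 2 + 0 = 2$)
$B{\left(200,86 \right)} - -24376 = 2 - -24376 = 2 + 24376 = 24378$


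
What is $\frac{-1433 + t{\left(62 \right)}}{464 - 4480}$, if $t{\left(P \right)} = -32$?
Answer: $\frac{1465}{4016} \approx 0.36479$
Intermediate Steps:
$\frac{-1433 + t{\left(62 \right)}}{464 - 4480} = \frac{-1433 - 32}{464 - 4480} = - \frac{1465}{464 - 4480} = - \frac{1465}{-4016} = \left(-1465\right) \left(- \frac{1}{4016}\right) = \frac{1465}{4016}$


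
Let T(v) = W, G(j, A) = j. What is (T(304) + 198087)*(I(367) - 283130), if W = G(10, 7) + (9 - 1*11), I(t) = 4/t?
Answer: -20583795115070/367 ≈ -5.6087e+10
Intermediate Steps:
W = 8 (W = 10 + (9 - 1*11) = 10 + (9 - 11) = 10 - 2 = 8)
T(v) = 8
(T(304) + 198087)*(I(367) - 283130) = (8 + 198087)*(4/367 - 283130) = 198095*(4*(1/367) - 283130) = 198095*(4/367 - 283130) = 198095*(-103908706/367) = -20583795115070/367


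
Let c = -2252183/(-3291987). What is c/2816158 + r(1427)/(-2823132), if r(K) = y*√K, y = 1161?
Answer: 2252183/9270755525946 - 387*√1427/941044 ≈ -0.015535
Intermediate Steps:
r(K) = 1161*√K
c = 2252183/3291987 (c = -2252183*(-1/3291987) = 2252183/3291987 ≈ 0.68414)
c/2816158 + r(1427)/(-2823132) = (2252183/3291987)/2816158 + (1161*√1427)/(-2823132) = (2252183/3291987)*(1/2816158) + (1161*√1427)*(-1/2823132) = 2252183/9270755525946 - 387*√1427/941044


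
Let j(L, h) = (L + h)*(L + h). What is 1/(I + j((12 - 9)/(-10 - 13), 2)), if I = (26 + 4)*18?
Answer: 529/287509 ≈ 0.0018399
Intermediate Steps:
j(L, h) = (L + h)²
I = 540 (I = 30*18 = 540)
1/(I + j((12 - 9)/(-10 - 13), 2)) = 1/(540 + ((12 - 9)/(-10 - 13) + 2)²) = 1/(540 + (3/(-23) + 2)²) = 1/(540 + (3*(-1/23) + 2)²) = 1/(540 + (-3/23 + 2)²) = 1/(540 + (43/23)²) = 1/(540 + 1849/529) = 1/(287509/529) = 529/287509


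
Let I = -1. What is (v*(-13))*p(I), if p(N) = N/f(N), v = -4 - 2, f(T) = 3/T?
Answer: 26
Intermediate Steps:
v = -6
p(N) = N²/3 (p(N) = N/((3/N)) = N*(N/3) = N²/3)
(v*(-13))*p(I) = (-6*(-13))*((⅓)*(-1)²) = 78*((⅓)*1) = 78*(⅓) = 26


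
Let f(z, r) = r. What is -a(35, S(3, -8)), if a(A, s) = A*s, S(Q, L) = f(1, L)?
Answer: 280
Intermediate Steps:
S(Q, L) = L
-a(35, S(3, -8)) = -35*(-8) = -1*(-280) = 280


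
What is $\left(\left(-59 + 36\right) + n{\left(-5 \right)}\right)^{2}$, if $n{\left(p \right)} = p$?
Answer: $784$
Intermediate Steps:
$\left(\left(-59 + 36\right) + n{\left(-5 \right)}\right)^{2} = \left(\left(-59 + 36\right) - 5\right)^{2} = \left(-23 - 5\right)^{2} = \left(-28\right)^{2} = 784$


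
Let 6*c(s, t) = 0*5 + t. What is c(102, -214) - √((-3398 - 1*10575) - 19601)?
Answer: -107/3 - I*√33574 ≈ -35.667 - 183.23*I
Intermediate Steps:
c(s, t) = t/6 (c(s, t) = (0*5 + t)/6 = (0 + t)/6 = t/6)
c(102, -214) - √((-3398 - 1*10575) - 19601) = (⅙)*(-214) - √((-3398 - 1*10575) - 19601) = -107/3 - √((-3398 - 10575) - 19601) = -107/3 - √(-13973 - 19601) = -107/3 - √(-33574) = -107/3 - I*√33574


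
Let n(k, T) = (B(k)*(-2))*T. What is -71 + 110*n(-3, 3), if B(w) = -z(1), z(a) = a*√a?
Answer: 589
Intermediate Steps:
z(a) = a^(3/2)
B(w) = -1 (B(w) = -1^(3/2) = -1*1 = -1)
n(k, T) = 2*T (n(k, T) = (-1*(-2))*T = 2*T)
-71 + 110*n(-3, 3) = -71 + 110*(2*3) = -71 + 110*6 = -71 + 660 = 589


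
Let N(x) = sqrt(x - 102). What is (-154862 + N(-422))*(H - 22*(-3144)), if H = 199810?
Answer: -41654471036 + 537956*I*sqrt(131) ≈ -4.1654e+10 + 6.1572e+6*I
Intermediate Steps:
N(x) = sqrt(-102 + x)
(-154862 + N(-422))*(H - 22*(-3144)) = (-154862 + sqrt(-102 - 422))*(199810 - 22*(-3144)) = (-154862 + sqrt(-524))*(199810 + 69168) = (-154862 + 2*I*sqrt(131))*268978 = -41654471036 + 537956*I*sqrt(131)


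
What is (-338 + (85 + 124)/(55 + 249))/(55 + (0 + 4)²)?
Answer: -5397/1136 ≈ -4.7509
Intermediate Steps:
(-338 + (85 + 124)/(55 + 249))/(55 + (0 + 4)²) = (-338 + 209/304)/(55 + 4²) = (-338 + 209*(1/304))/(55 + 16) = (-338 + 11/16)/71 = -5397/16*1/71 = -5397/1136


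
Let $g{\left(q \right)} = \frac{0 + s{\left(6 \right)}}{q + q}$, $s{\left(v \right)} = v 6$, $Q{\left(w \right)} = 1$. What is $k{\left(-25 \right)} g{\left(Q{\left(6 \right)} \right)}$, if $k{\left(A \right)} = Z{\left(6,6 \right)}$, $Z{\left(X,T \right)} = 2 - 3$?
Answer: $-18$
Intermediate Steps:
$Z{\left(X,T \right)} = -1$ ($Z{\left(X,T \right)} = 2 - 3 = -1$)
$s{\left(v \right)} = 6 v$
$k{\left(A \right)} = -1$
$g{\left(q \right)} = \frac{18}{q}$ ($g{\left(q \right)} = \frac{0 + 6 \cdot 6}{q + q} = \frac{0 + 36}{2 q} = 36 \frac{1}{2 q} = \frac{18}{q}$)
$k{\left(-25 \right)} g{\left(Q{\left(6 \right)} \right)} = - \frac{18}{1} = - 18 \cdot 1 = \left(-1\right) 18 = -18$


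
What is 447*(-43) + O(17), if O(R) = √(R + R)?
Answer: -19221 + √34 ≈ -19215.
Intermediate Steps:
O(R) = √2*√R (O(R) = √(2*R) = √2*√R)
447*(-43) + O(17) = 447*(-43) + √2*√17 = -19221 + √34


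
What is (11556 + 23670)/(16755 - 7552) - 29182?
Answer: -268526720/9203 ≈ -29178.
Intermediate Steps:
(11556 + 23670)/(16755 - 7552) - 29182 = 35226/9203 - 29182 = -268526720/9203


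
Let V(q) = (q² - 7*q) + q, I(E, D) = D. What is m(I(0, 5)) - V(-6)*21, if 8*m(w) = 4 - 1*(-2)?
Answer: -6045/4 ≈ -1511.3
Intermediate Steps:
V(q) = q² - 6*q
m(w) = ¾ (m(w) = (4 - 1*(-2))/8 = (4 + 2)/8 = (⅛)*6 = ¾)
m(I(0, 5)) - V(-6)*21 = ¾ - (-6)*(-6 - 6)*21 = ¾ - (-6)*(-12)*21 = ¾ - 1*72*21 = ¾ - 72*21 = ¾ - 1512 = -6045/4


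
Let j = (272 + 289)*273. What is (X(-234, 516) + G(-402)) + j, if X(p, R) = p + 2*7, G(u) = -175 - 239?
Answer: 152519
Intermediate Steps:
G(u) = -414
X(p, R) = 14 + p (X(p, R) = p + 14 = 14 + p)
j = 153153 (j = 561*273 = 153153)
(X(-234, 516) + G(-402)) + j = ((14 - 234) - 414) + 153153 = (-220 - 414) + 153153 = -634 + 153153 = 152519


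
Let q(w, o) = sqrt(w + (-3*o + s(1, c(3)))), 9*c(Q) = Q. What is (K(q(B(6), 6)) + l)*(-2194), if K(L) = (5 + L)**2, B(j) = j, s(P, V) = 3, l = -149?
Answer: 291802 - 65820*I ≈ 2.918e+5 - 65820.0*I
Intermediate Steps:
c(Q) = Q/9
q(w, o) = sqrt(3 + w - 3*o) (q(w, o) = sqrt(w + (-3*o + 3)) = sqrt(w + (3 - 3*o)) = sqrt(3 + w - 3*o))
(K(q(B(6), 6)) + l)*(-2194) = ((5 + sqrt(3 + 6 - 3*6))**2 - 149)*(-2194) = ((5 + sqrt(3 + 6 - 18))**2 - 149)*(-2194) = ((5 + sqrt(-9))**2 - 149)*(-2194) = ((5 + 3*I)**2 - 149)*(-2194) = (-149 + (5 + 3*I)**2)*(-2194) = 326906 - 2194*(5 + 3*I)**2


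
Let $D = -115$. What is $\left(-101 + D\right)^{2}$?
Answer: $46656$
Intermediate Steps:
$\left(-101 + D\right)^{2} = \left(-101 - 115\right)^{2} = \left(-216\right)^{2} = 46656$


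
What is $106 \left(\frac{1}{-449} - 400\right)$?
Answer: $- \frac{19037706}{449} \approx -42400.0$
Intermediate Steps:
$106 \left(\frac{1}{-449} - 400\right) = 106 \left(- \frac{1}{449} - 400\right) = 106 \left(- \frac{179601}{449}\right) = - \frac{19037706}{449}$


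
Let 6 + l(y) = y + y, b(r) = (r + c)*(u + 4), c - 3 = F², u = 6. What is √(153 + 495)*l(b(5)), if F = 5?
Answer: 11772*√2 ≈ 16648.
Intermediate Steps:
c = 28 (c = 3 + 5² = 3 + 25 = 28)
b(r) = 280 + 10*r (b(r) = (r + 28)*(6 + 4) = (28 + r)*10 = 280 + 10*r)
l(y) = -6 + 2*y (l(y) = -6 + (y + y) = -6 + 2*y)
√(153 + 495)*l(b(5)) = √(153 + 495)*(-6 + 2*(280 + 10*5)) = √648*(-6 + 2*(280 + 50)) = (18*√2)*(-6 + 2*330) = (18*√2)*(-6 + 660) = (18*√2)*654 = 11772*√2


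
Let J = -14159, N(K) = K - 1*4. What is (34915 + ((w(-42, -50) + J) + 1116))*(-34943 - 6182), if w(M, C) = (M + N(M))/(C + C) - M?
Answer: -901249440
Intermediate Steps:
N(K) = -4 + K (N(K) = K - 4 = -4 + K)
w(M, C) = -M + (-4 + 2*M)/(2*C) (w(M, C) = (M + (-4 + M))/(C + C) - M = (-4 + 2*M)/((2*C)) - M = (-4 + 2*M)*(1/(2*C)) - M = (-4 + 2*M)/(2*C) - M = -M + (-4 + 2*M)/(2*C))
(34915 + ((w(-42, -50) + J) + 1116))*(-34943 - 6182) = (34915 + (((-2 - 42 - 1*(-50)*(-42))/(-50) - 14159) + 1116))*(-34943 - 6182) = (34915 + ((-(-2 - 42 - 2100)/50 - 14159) + 1116))*(-41125) = (34915 + ((-1/50*(-2144) - 14159) + 1116))*(-41125) = (34915 + ((1072/25 - 14159) + 1116))*(-41125) = (34915 + (-352903/25 + 1116))*(-41125) = (34915 - 325003/25)*(-41125) = (547872/25)*(-41125) = -901249440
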